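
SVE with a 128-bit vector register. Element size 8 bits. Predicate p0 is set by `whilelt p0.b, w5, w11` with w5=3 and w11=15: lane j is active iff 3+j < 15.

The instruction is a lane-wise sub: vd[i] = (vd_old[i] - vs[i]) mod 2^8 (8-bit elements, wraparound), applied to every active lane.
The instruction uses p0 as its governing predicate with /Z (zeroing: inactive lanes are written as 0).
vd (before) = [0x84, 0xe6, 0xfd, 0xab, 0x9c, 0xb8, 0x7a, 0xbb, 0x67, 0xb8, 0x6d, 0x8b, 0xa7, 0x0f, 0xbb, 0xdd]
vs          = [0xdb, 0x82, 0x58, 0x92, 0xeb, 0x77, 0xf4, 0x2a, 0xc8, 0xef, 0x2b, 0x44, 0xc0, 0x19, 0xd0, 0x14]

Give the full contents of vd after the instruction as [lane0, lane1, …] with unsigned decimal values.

128-bit reg / 8-bit elem → 16 lanes
whilelt: lane j active iff 3+j < 15 → j < 12 → 12 active
lane  0: sub(0x84,0xdb) ⇒ 0xa9
lane  1: sub(0xe6,0x82) ⇒ 0x64
lane  2: sub(0xfd,0x58) ⇒ 0xa5
lane  3: sub(0xab,0x92) ⇒ 0x19
lane  4: sub(0x9c,0xeb) ⇒ 0xb1
lane  5: sub(0xb8,0x77) ⇒ 0x41
lane  6: sub(0x7a,0xf4) ⇒ 0x86
lane  7: sub(0xbb,0x2a) ⇒ 0x91
lane  8: sub(0x67,0xc8) ⇒ 0x9f
lane  9: sub(0xb8,0xef) ⇒ 0xc9
lane 10: sub(0x6d,0x2b) ⇒ 0x42
lane 11: sub(0x8b,0x44) ⇒ 0x47
lane 12: tail/zero ⇒ 0x00
lane 13: tail/zero ⇒ 0x00
lane 14: tail/zero ⇒ 0x00
lane 15: tail/zero ⇒ 0x00

vd = [169, 100, 165, 25, 177, 65, 134, 145, 159, 201, 66, 71, 0, 0, 0, 0]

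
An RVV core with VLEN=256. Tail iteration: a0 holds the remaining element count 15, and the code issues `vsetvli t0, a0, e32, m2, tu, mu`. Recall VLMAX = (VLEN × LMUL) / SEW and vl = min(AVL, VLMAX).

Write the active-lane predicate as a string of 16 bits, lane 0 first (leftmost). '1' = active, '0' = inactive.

predicate = 1111111111111110

VLMAX = VLEN×LMUL/SEW = 256×2/32 = 16
vl ← min(15, 16) = 15
bits (lane 0 leftmost): 1111111111111110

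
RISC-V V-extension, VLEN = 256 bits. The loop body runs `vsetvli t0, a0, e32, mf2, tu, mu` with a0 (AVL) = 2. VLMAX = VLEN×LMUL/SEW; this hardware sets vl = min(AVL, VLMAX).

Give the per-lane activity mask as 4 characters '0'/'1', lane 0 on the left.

predicate = 1100

VLMAX = VLEN×LMUL/SEW = 256×1/2/32 = 4
AVL=2 ≤ VLMAX=4, so vl = 2
bits (lane 0 leftmost): 1100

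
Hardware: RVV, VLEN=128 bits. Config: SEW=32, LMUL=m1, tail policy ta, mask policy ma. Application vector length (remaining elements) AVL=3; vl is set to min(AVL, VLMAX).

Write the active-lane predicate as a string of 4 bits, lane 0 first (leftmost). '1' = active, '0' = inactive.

VLMAX = VLEN×LMUL/SEW = 128×1/32 = 4
vl = min(AVL, VLMAX) = min(3, 4) = 3
bits (lane 0 leftmost): 1110

predicate = 1110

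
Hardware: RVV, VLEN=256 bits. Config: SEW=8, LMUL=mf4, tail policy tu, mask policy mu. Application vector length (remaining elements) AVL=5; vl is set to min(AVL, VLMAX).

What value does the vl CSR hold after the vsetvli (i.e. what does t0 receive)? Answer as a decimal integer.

lanes per group: 256·1/4/8 = 8
vl = min(AVL, VLMAX) = min(5, 8) = 5

vl = 5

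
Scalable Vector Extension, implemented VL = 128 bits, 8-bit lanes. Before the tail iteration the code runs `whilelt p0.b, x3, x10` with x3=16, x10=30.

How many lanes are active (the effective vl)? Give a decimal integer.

vl = 14

lane count: 128 div 8 = 16
whilelt: lane j active iff 16+j < 30 → j < 14 → 14 active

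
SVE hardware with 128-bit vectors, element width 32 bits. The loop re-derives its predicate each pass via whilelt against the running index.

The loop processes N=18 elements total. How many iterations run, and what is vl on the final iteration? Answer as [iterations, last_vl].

[iterations, last_vl] = [5, 2]

lane count: 128 div 32 = 4
18 elements at 4/iter → 5 passes, remainder 2 on the last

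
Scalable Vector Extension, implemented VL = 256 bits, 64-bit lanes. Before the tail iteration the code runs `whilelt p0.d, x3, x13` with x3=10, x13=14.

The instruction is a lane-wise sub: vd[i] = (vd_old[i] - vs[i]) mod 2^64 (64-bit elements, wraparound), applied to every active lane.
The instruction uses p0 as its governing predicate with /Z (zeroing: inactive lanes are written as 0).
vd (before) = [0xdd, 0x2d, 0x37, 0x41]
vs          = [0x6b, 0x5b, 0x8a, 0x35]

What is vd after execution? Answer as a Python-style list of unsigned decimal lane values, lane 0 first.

256-bit reg / 64-bit elem → 4 lanes
whilelt: lane j active iff 10+j < 14 → j < 4 → 4 active
  i=0: sub(0xdd,0x6b) → 114
  i=1: sub(0x2d,0x5b) → 18446744073709551570
  i=2: sub(0x37,0x8a) → 18446744073709551533
  i=3: sub(0x41,0x35) → 12

vd = [114, 18446744073709551570, 18446744073709551533, 12]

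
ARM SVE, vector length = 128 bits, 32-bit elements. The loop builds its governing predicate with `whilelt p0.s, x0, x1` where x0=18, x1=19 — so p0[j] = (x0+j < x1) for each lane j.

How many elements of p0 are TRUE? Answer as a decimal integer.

register lanes = 128/32 = 4
whilelt: lane j active iff 18+j < 19 → j < 1 → 1 active

vl = 1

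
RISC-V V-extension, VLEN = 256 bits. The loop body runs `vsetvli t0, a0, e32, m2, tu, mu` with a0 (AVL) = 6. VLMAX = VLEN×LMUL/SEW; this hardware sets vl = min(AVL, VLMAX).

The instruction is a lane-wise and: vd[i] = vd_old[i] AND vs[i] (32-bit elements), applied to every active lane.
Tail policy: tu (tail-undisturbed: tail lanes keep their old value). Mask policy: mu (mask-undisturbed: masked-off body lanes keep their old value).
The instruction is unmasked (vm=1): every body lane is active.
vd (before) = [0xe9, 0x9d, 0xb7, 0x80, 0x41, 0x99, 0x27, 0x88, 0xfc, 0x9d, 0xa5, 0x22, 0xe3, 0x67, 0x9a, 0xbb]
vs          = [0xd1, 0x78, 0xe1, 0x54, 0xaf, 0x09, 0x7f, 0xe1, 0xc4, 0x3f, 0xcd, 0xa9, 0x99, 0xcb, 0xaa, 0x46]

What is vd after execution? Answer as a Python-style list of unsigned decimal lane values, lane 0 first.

vd = [193, 24, 161, 0, 1, 9, 39, 136, 252, 157, 165, 34, 227, 103, 154, 187]

lanes per group: 256·2/32 = 16
vl = min(AVL, VLMAX) = min(6, 16) = 6
  i=0: and(0xe9,0xd1) → 193
  i=1: and(0x9d,0x78) → 24
  i=2: and(0xb7,0xe1) → 161
  i=3: and(0x80,0x54) → 0
  i=4: and(0x41,0xaf) → 1
  i=5: and(0x99,0x09) → 9
  i=6: tail/keep → 39
  i=7: tail/keep → 136
  i=8: tail/keep → 252
  i=9: tail/keep → 157
  i=10: tail/keep → 165
  i=11: tail/keep → 34
  i=12: tail/keep → 227
  i=13: tail/keep → 103
  i=14: tail/keep → 154
  i=15: tail/keep → 187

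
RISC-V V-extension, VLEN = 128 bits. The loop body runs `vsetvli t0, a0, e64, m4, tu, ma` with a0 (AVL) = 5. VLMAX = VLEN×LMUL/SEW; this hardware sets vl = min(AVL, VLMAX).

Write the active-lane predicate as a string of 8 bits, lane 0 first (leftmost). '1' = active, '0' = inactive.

lanes per group: 128·4/64 = 8
AVL=5 ≤ VLMAX=8, so vl = 5
bits (lane 0 leftmost): 11111000

predicate = 11111000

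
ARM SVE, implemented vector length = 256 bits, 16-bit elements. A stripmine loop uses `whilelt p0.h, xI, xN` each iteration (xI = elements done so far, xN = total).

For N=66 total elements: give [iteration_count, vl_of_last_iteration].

[iterations, last_vl] = [5, 2]

256-bit reg / 16-bit elem → 16 lanes
iterations = ceil(66/16) = 5; final-pass vl = 2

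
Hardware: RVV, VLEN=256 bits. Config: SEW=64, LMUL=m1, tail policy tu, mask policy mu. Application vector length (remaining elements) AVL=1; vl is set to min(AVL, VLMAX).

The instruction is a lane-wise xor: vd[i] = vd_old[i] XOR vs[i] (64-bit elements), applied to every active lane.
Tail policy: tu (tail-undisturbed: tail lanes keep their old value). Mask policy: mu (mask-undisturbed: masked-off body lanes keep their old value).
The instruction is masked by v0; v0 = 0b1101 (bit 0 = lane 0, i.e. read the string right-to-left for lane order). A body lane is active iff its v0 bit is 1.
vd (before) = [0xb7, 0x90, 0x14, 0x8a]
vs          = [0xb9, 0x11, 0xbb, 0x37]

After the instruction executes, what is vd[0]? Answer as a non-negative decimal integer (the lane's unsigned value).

VLMAX = (256 × 1) / 64 = 4 lanes
vl = min(AVL, VLMAX) = min(1, 4) = 1
lane  0: xor(0xb7,0xb9) ⇒ 0x0e
lane  1: tail/keep ⇒ 0x90
lane  2: tail/keep ⇒ 0x14
lane  3: tail/keep ⇒ 0x8a

vd[0] = 14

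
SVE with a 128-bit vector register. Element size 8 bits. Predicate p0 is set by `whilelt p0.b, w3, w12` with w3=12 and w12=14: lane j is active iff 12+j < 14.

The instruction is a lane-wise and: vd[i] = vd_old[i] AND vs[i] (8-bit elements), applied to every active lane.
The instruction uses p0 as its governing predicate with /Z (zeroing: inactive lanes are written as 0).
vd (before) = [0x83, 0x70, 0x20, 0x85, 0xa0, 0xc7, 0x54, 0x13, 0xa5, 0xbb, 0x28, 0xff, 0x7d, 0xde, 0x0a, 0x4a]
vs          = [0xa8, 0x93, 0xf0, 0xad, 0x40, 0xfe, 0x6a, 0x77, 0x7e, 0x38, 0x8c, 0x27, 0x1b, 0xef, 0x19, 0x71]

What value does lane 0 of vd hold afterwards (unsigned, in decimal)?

lane count: 128 div 8 = 16
p0[j] = (12+j < 14); true for j=0..1 → 2 lanes set
[0] and(0x83,0xa8) = 0x80
[1] and(0x70,0x93) = 0x10
[2] tail/zero = 0x00
[3] tail/zero = 0x00
[4] tail/zero = 0x00
[5] tail/zero = 0x00
[6] tail/zero = 0x00
[7] tail/zero = 0x00
[8] tail/zero = 0x00
[9] tail/zero = 0x00
[10] tail/zero = 0x00
[11] tail/zero = 0x00
[12] tail/zero = 0x00
[13] tail/zero = 0x00
[14] tail/zero = 0x00
[15] tail/zero = 0x00

vd[0] = 128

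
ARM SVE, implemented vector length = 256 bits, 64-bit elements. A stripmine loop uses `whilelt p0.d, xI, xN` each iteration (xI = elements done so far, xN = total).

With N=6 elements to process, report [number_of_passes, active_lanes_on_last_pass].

lane count: 256 div 64 = 4
N=6: ⌈6/4⌉ = 2 iters; last vl = 6 − 1×4 = 2

[iterations, last_vl] = [2, 2]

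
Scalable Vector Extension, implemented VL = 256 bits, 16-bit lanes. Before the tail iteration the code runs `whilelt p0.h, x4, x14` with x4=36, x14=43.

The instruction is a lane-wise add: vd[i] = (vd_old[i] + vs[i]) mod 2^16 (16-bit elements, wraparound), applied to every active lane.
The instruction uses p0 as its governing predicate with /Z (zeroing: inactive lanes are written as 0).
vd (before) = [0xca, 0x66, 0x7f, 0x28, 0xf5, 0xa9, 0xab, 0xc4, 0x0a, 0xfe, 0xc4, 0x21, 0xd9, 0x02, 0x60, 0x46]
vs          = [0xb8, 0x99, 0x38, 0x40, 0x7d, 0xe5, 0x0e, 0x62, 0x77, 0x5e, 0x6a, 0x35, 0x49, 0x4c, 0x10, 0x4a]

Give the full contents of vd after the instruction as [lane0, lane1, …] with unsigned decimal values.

vd = [386, 255, 183, 104, 370, 398, 185, 0, 0, 0, 0, 0, 0, 0, 0, 0]

lane count: 256 div 16 = 16
active while 36+j < 43, i.e. j ∈ [0,7) capped at 16 ⇒ 7
  i=0: add(0xca,0xb8) → 386
  i=1: add(0x66,0x99) → 255
  i=2: add(0x7f,0x38) → 183
  i=3: add(0x28,0x40) → 104
  i=4: add(0xf5,0x7d) → 370
  i=5: add(0xa9,0xe5) → 398
  i=6: add(0xab,0x0e) → 185
  i=7: tail/zero → 0
  i=8: tail/zero → 0
  i=9: tail/zero → 0
  i=10: tail/zero → 0
  i=11: tail/zero → 0
  i=12: tail/zero → 0
  i=13: tail/zero → 0
  i=14: tail/zero → 0
  i=15: tail/zero → 0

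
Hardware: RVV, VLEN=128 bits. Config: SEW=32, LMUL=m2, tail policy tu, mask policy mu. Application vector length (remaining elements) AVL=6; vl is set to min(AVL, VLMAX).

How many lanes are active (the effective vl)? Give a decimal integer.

VLMAX = (128 × 2) / 32 = 8 lanes
vl ← min(6, 8) = 6

vl = 6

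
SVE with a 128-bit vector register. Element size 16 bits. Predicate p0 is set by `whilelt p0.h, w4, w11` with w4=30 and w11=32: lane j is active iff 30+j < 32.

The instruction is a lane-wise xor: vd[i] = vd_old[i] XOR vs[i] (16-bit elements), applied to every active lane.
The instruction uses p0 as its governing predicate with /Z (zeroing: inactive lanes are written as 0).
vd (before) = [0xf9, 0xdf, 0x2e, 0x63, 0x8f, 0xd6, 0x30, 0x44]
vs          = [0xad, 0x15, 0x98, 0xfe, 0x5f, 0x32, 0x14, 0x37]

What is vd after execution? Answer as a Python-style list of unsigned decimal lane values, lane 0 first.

vd = [84, 202, 0, 0, 0, 0, 0, 0]

register lanes = 128/16 = 8
whilelt: lane j active iff 30+j < 32 → j < 2 → 2 active
vd[0] xor(0xf9,0xad) -> 0x54
vd[1] xor(0xdf,0x15) -> 0xca
vd[2] tail/zero -> 0x00
vd[3] tail/zero -> 0x00
vd[4] tail/zero -> 0x00
vd[5] tail/zero -> 0x00
vd[6] tail/zero -> 0x00
vd[7] tail/zero -> 0x00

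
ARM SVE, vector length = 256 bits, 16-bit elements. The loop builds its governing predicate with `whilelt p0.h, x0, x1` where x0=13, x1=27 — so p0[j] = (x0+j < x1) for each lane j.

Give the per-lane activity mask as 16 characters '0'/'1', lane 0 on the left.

predicate = 1111111111111100

lane count: 256 div 16 = 16
p0[j] = (13+j < 27); true for j=0..13 → 14 lanes set
bits (lane 0 leftmost): 1111111111111100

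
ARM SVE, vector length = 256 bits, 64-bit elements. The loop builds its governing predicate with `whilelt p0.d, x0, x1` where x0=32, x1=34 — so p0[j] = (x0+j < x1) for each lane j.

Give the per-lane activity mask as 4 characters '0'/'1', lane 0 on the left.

256-bit reg / 64-bit elem → 4 lanes
p0[j] = (32+j < 34); true for j=0..1 → 2 lanes set
bits (lane 0 leftmost): 1100

predicate = 1100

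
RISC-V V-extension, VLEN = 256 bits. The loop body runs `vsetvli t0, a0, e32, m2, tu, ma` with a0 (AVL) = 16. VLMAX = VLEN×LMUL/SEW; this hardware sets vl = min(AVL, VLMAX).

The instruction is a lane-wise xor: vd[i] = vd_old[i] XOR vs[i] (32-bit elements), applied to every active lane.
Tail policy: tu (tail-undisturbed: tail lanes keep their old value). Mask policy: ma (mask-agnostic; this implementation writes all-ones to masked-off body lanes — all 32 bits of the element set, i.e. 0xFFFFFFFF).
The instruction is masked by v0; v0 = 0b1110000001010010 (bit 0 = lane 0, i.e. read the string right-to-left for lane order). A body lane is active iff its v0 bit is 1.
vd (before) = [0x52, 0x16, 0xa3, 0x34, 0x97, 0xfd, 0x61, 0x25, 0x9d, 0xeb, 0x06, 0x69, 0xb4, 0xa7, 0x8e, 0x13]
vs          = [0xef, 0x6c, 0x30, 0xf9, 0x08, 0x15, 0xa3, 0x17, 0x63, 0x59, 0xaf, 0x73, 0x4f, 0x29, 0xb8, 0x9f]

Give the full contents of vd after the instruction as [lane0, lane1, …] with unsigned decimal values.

vd = [4294967295, 122, 4294967295, 4294967295, 159, 4294967295, 194, 4294967295, 4294967295, 4294967295, 4294967295, 4294967295, 4294967295, 142, 54, 140]

VLMAX = VLEN×LMUL/SEW = 256×2/32 = 16
AVL=16 ≤ VLMAX=16, so vl = 16
vd[0] mask-off/ones -> 0xffffffff
vd[1] xor(0x16,0x6c) -> 0x7a
vd[2] mask-off/ones -> 0xffffffff
vd[3] mask-off/ones -> 0xffffffff
vd[4] xor(0x97,0x08) -> 0x9f
vd[5] mask-off/ones -> 0xffffffff
vd[6] xor(0x61,0xa3) -> 0xc2
vd[7] mask-off/ones -> 0xffffffff
vd[8] mask-off/ones -> 0xffffffff
vd[9] mask-off/ones -> 0xffffffff
vd[10] mask-off/ones -> 0xffffffff
vd[11] mask-off/ones -> 0xffffffff
vd[12] mask-off/ones -> 0xffffffff
vd[13] xor(0xa7,0x29) -> 0x8e
vd[14] xor(0x8e,0xb8) -> 0x36
vd[15] xor(0x13,0x9f) -> 0x8c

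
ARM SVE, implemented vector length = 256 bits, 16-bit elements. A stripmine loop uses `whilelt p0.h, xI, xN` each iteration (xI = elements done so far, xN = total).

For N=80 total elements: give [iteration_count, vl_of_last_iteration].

[iterations, last_vl] = [5, 16]

register lanes = 256/16 = 16
iterations = ceil(80/16) = 5; final-pass vl = 16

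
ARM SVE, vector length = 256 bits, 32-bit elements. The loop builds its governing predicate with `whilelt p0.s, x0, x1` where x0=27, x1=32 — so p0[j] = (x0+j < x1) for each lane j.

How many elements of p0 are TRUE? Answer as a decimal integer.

256-bit reg / 32-bit elem → 8 lanes
whilelt: lane j active iff 27+j < 32 → j < 5 → 5 active

vl = 5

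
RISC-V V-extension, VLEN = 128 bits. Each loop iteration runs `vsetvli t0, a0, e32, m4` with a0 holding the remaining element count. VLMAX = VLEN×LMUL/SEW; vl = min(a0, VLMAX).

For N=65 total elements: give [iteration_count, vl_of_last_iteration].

[iterations, last_vl] = [5, 1]

VLMAX = VLEN×LMUL/SEW = 128×4/32 = 16
N=65: ⌈65/16⌉ = 5 iters; last vl = 65 − 4×16 = 1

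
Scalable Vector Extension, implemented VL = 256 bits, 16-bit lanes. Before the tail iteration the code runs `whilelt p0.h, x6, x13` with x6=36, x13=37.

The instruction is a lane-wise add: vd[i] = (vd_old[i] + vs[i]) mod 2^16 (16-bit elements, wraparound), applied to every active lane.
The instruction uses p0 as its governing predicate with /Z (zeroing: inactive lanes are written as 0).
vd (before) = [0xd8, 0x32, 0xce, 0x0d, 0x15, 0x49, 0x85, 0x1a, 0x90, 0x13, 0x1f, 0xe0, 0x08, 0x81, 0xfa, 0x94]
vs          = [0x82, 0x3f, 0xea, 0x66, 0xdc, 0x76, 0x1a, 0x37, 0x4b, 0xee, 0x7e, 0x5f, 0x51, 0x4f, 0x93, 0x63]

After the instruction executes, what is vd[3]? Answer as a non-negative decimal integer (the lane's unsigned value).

vd[3] = 0

register lanes = 256/16 = 16
p0[j] = (36+j < 37); true for j=0..0 → 1 lanes set
lane  0: add(0xd8,0x82) ⇒ 0x15a
lane  1: tail/zero ⇒ 0x00
lane  2: tail/zero ⇒ 0x00
lane  3: tail/zero ⇒ 0x00
lane  4: tail/zero ⇒ 0x00
lane  5: tail/zero ⇒ 0x00
lane  6: tail/zero ⇒ 0x00
lane  7: tail/zero ⇒ 0x00
lane  8: tail/zero ⇒ 0x00
lane  9: tail/zero ⇒ 0x00
lane 10: tail/zero ⇒ 0x00
lane 11: tail/zero ⇒ 0x00
lane 12: tail/zero ⇒ 0x00
lane 13: tail/zero ⇒ 0x00
lane 14: tail/zero ⇒ 0x00
lane 15: tail/zero ⇒ 0x00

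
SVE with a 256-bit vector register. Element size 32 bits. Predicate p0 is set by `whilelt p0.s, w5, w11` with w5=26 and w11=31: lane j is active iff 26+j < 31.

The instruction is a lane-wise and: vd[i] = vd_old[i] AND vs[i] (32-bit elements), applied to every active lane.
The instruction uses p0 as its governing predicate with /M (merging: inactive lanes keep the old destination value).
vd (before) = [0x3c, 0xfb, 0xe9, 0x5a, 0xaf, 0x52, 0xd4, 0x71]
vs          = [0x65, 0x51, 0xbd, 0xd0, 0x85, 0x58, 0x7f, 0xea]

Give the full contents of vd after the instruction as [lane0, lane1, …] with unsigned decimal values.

vd = [36, 81, 169, 80, 133, 82, 212, 113]

256-bit reg / 32-bit elem → 8 lanes
p0[j] = (26+j < 31); true for j=0..4 → 5 lanes set
vd[0] and(0x3c,0x65) -> 0x24
vd[1] and(0xfb,0x51) -> 0x51
vd[2] and(0xe9,0xbd) -> 0xa9
vd[3] and(0x5a,0xd0) -> 0x50
vd[4] and(0xaf,0x85) -> 0x85
vd[5] tail/keep -> 0x52
vd[6] tail/keep -> 0xd4
vd[7] tail/keep -> 0x71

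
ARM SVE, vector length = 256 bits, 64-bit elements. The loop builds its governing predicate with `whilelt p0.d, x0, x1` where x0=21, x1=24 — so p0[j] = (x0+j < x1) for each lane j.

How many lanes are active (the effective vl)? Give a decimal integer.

vl = 3

register lanes = 256/64 = 4
whilelt: lane j active iff 21+j < 24 → j < 3 → 3 active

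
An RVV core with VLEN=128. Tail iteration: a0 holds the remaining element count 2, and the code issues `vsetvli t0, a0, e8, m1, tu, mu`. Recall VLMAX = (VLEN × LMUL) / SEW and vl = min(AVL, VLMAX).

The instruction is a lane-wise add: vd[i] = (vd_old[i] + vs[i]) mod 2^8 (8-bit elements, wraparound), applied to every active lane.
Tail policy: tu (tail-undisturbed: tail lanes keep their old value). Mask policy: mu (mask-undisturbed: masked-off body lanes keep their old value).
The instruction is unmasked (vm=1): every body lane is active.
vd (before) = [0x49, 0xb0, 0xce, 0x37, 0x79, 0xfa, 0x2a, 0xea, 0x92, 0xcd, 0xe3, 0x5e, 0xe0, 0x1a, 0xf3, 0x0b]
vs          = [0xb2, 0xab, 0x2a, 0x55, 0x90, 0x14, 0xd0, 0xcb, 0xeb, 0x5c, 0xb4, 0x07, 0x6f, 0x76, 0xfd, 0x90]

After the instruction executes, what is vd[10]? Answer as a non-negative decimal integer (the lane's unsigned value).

vd[10] = 227

VLMAX = (128 × 1) / 8 = 16 lanes
vl ← min(2, 16) = 2
[0] add(0x49,0xb2) = 0xfb
[1] add(0xb0,0xab) = 0x5b
[2] tail/keep = 0xce
[3] tail/keep = 0x37
[4] tail/keep = 0x79
[5] tail/keep = 0xfa
[6] tail/keep = 0x2a
[7] tail/keep = 0xea
[8] tail/keep = 0x92
[9] tail/keep = 0xcd
[10] tail/keep = 0xe3
[11] tail/keep = 0x5e
[12] tail/keep = 0xe0
[13] tail/keep = 0x1a
[14] tail/keep = 0xf3
[15] tail/keep = 0x0b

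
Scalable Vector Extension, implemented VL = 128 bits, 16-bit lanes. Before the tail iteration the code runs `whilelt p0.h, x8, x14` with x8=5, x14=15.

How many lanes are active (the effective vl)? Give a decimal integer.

lane count: 128 div 16 = 8
active while 5+j < 15, i.e. j ∈ [0,10) capped at 8 ⇒ 8

vl = 8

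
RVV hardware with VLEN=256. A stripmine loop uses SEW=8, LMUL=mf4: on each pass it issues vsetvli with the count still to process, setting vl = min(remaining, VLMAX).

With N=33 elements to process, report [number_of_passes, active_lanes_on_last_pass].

VLMAX = (256 × 1/4) / 8 = 8 lanes
33 elements at 8/iter → 5 passes, remainder 1 on the last

[iterations, last_vl] = [5, 1]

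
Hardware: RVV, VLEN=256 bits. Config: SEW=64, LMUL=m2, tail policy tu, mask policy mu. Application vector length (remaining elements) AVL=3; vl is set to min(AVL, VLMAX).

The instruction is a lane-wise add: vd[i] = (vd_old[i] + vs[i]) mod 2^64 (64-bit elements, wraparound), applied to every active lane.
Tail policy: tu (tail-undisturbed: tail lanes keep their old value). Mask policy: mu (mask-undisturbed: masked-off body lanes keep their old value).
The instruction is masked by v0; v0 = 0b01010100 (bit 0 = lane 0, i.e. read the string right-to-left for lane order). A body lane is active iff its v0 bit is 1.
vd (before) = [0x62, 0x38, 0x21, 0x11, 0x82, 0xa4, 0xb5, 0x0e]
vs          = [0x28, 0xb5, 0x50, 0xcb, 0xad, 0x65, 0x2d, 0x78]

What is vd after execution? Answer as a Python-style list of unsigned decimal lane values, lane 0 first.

VLMAX = VLEN×LMUL/SEW = 256×2/64 = 8
vl = min(AVL, VLMAX) = min(3, 8) = 3
vd[0] mask-off/keep -> 0x62
vd[1] mask-off/keep -> 0x38
vd[2] add(0x21,0x50) -> 0x71
vd[3] tail/keep -> 0x11
vd[4] tail/keep -> 0x82
vd[5] tail/keep -> 0xa4
vd[6] tail/keep -> 0xb5
vd[7] tail/keep -> 0x0e

vd = [98, 56, 113, 17, 130, 164, 181, 14]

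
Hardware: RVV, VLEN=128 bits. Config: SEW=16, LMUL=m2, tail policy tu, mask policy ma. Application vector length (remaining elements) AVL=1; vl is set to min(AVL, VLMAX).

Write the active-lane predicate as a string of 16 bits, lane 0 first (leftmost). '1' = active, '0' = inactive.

predicate = 1000000000000000

lanes per group: 128·2/16 = 16
AVL=1 ≤ VLMAX=16, so vl = 1
bits (lane 0 leftmost): 1000000000000000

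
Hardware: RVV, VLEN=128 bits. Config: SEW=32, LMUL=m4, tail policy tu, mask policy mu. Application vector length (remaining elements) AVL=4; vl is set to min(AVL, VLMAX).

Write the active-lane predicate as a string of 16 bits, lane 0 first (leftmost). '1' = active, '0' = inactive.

predicate = 1111000000000000

VLMAX = VLEN×LMUL/SEW = 128×4/32 = 16
vl ← min(4, 16) = 4
bits (lane 0 leftmost): 1111000000000000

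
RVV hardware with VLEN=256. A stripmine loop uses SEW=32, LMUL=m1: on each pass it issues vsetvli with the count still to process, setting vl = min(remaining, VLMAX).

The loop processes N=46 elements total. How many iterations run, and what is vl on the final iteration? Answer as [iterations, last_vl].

VLMAX = (256 × 1) / 32 = 8 lanes
N=46: ⌈46/8⌉ = 6 iters; last vl = 46 − 5×8 = 6

[iterations, last_vl] = [6, 6]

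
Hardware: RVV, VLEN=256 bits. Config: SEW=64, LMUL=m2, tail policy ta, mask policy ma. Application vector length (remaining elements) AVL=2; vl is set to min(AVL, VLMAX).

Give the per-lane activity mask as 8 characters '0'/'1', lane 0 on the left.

lanes per group: 256·2/64 = 8
AVL=2 ≤ VLMAX=8, so vl = 2
bits (lane 0 leftmost): 11000000

predicate = 11000000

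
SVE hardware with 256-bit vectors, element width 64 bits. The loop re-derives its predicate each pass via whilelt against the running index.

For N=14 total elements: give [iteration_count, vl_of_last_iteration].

lane count: 256 div 64 = 4
iterations = ceil(14/4) = 4; final-pass vl = 2

[iterations, last_vl] = [4, 2]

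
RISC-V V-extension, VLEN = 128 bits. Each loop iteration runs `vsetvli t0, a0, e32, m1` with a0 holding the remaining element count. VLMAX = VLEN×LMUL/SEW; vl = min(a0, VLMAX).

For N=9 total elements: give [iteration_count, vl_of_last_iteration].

VLMAX = (128 × 1) / 32 = 4 lanes
iterations = ceil(9/4) = 3; final-pass vl = 1

[iterations, last_vl] = [3, 1]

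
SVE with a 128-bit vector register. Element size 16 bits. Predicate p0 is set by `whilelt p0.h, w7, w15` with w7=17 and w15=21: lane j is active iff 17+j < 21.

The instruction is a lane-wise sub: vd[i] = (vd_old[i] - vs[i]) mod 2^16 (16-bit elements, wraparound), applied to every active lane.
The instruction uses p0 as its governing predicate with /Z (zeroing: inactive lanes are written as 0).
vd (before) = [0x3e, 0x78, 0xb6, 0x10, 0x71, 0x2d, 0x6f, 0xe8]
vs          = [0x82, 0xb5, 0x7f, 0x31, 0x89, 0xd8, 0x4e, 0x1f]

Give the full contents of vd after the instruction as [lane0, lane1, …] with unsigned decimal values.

vd = [65468, 65475, 55, 65503, 0, 0, 0, 0]

lane count: 128 div 16 = 8
active while 17+j < 21, i.e. j ∈ [0,4) capped at 8 ⇒ 4
[0] sub(0x3e,0x82) = 0xffbc
[1] sub(0x78,0xb5) = 0xffc3
[2] sub(0xb6,0x7f) = 0x37
[3] sub(0x10,0x31) = 0xffdf
[4] tail/zero = 0x00
[5] tail/zero = 0x00
[6] tail/zero = 0x00
[7] tail/zero = 0x00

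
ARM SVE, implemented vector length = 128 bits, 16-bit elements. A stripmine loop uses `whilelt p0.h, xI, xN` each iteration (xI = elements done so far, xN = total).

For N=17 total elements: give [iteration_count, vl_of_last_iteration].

lane count: 128 div 16 = 8
iterations = ceil(17/8) = 3; final-pass vl = 1

[iterations, last_vl] = [3, 1]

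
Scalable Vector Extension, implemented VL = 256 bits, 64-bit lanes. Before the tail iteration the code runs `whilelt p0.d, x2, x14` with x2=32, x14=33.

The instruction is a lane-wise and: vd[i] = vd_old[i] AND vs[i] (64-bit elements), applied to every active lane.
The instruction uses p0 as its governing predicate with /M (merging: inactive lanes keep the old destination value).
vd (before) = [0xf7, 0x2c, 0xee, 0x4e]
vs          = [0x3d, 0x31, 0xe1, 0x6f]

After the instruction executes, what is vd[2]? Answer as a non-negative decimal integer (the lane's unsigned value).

register lanes = 256/64 = 4
active while 32+j < 33, i.e. j ∈ [0,1) capped at 4 ⇒ 1
vd[0] and(0xf7,0x3d) -> 0x35
vd[1] tail/keep -> 0x2c
vd[2] tail/keep -> 0xee
vd[3] tail/keep -> 0x4e

vd[2] = 238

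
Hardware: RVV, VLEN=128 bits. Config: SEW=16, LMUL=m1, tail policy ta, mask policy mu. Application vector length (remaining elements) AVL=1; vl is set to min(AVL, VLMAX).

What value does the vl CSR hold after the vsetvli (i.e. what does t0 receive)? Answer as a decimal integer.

vl = 1

VLMAX = (128 × 1) / 16 = 8 lanes
AVL=1 ≤ VLMAX=8, so vl = 1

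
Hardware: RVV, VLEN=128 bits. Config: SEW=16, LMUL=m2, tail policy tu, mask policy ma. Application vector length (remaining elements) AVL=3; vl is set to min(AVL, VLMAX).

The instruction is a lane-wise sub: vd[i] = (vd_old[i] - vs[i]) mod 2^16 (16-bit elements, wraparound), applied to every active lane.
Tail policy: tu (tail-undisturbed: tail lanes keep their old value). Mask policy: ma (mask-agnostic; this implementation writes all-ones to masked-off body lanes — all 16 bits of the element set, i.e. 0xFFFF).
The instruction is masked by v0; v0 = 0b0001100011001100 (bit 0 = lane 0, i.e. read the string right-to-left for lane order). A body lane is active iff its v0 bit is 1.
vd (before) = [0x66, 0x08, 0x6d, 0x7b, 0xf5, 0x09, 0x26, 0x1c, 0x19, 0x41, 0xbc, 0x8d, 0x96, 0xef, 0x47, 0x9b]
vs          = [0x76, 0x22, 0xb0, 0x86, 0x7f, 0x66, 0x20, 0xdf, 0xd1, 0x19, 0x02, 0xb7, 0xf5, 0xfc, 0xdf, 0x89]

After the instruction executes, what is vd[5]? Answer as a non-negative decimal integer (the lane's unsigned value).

vd[5] = 9

VLMAX = (128 × 2) / 16 = 16 lanes
vl = min(AVL, VLMAX) = min(3, 16) = 3
vd[0] mask-off/ones -> 0xffff
vd[1] mask-off/ones -> 0xffff
vd[2] sub(0x6d,0xb0) -> 0xffbd
vd[3] tail/keep -> 0x7b
vd[4] tail/keep -> 0xf5
vd[5] tail/keep -> 0x09
vd[6] tail/keep -> 0x26
vd[7] tail/keep -> 0x1c
vd[8] tail/keep -> 0x19
vd[9] tail/keep -> 0x41
vd[10] tail/keep -> 0xbc
vd[11] tail/keep -> 0x8d
vd[12] tail/keep -> 0x96
vd[13] tail/keep -> 0xef
vd[14] tail/keep -> 0x47
vd[15] tail/keep -> 0x9b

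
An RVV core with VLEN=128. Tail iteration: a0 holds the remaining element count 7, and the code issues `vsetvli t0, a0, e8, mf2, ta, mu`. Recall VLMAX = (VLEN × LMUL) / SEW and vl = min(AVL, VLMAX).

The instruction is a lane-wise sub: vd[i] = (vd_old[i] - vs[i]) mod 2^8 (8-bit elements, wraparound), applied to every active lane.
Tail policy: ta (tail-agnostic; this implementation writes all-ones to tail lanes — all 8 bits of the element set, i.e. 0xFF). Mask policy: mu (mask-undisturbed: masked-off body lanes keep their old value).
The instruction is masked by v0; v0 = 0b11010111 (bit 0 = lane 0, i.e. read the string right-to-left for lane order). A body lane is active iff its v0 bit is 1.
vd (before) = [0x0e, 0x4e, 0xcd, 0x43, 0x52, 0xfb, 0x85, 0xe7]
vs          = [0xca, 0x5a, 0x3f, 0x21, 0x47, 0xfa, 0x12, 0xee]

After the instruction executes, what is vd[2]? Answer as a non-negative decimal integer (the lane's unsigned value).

vd[2] = 142

VLMAX = VLEN×LMUL/SEW = 128×1/2/8 = 8
AVL=7 ≤ VLMAX=8, so vl = 7
vd[0] sub(0x0e,0xca) -> 0x44
vd[1] sub(0x4e,0x5a) -> 0xf4
vd[2] sub(0xcd,0x3f) -> 0x8e
vd[3] mask-off/keep -> 0x43
vd[4] sub(0x52,0x47) -> 0x0b
vd[5] mask-off/keep -> 0xfb
vd[6] sub(0x85,0x12) -> 0x73
vd[7] tail/ones -> 0xff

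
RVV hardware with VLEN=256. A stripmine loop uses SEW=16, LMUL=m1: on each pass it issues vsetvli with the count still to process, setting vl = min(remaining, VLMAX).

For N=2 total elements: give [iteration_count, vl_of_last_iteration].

[iterations, last_vl] = [1, 2]

lanes per group: 256·1/16 = 16
N=2: ⌈2/16⌉ = 1 iters; last vl = 2 − 0×16 = 2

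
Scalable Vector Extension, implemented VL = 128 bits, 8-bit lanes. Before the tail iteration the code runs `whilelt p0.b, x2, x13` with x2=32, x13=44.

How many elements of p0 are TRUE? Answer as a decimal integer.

vl = 12

lane count: 128 div 8 = 16
whilelt: lane j active iff 32+j < 44 → j < 12 → 12 active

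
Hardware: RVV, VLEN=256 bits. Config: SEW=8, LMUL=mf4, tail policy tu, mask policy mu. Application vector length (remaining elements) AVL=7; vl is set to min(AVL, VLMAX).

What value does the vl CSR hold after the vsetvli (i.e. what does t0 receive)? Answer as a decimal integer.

lanes per group: 256·1/4/8 = 8
vl = min(AVL, VLMAX) = min(7, 8) = 7

vl = 7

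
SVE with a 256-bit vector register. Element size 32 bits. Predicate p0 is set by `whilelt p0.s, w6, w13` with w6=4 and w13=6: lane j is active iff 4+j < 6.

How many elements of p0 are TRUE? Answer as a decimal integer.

vl = 2

256-bit reg / 32-bit elem → 8 lanes
active while 4+j < 6, i.e. j ∈ [0,2) capped at 8 ⇒ 2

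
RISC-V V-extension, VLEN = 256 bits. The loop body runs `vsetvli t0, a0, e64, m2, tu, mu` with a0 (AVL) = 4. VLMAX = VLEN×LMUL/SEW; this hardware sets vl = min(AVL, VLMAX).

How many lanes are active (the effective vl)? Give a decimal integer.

lanes per group: 256·2/64 = 8
vl ← min(4, 8) = 4

vl = 4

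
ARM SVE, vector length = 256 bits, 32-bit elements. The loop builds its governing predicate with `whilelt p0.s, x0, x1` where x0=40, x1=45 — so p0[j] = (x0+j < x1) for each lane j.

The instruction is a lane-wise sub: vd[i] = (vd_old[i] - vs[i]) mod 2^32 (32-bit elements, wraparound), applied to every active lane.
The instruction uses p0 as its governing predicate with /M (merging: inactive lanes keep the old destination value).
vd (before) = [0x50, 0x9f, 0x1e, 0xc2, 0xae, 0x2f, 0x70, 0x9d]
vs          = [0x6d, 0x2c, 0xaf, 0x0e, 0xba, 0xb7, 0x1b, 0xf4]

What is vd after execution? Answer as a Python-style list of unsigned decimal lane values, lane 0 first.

vd = [4294967267, 115, 4294967151, 180, 4294967284, 47, 112, 157]

256-bit reg / 32-bit elem → 8 lanes
whilelt: lane j active iff 40+j < 45 → j < 5 → 5 active
vd[0] sub(0x50,0x6d) -> 0xffffffe3
vd[1] sub(0x9f,0x2c) -> 0x73
vd[2] sub(0x1e,0xaf) -> 0xffffff6f
vd[3] sub(0xc2,0x0e) -> 0xb4
vd[4] sub(0xae,0xba) -> 0xfffffff4
vd[5] tail/keep -> 0x2f
vd[6] tail/keep -> 0x70
vd[7] tail/keep -> 0x9d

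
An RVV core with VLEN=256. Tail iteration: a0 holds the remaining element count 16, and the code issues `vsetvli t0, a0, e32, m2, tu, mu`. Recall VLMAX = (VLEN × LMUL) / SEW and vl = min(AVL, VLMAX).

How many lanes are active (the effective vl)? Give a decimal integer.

lanes per group: 256·2/32 = 16
vl = min(AVL, VLMAX) = min(16, 16) = 16

vl = 16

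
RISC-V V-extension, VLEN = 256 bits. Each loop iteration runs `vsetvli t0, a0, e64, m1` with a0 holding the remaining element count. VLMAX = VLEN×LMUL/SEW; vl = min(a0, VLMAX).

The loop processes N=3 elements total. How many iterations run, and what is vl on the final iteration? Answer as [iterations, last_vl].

[iterations, last_vl] = [1, 3]

VLMAX = VLEN×LMUL/SEW = 256×1/64 = 4
3 elements at 4/iter → 1 passes, remainder 3 on the last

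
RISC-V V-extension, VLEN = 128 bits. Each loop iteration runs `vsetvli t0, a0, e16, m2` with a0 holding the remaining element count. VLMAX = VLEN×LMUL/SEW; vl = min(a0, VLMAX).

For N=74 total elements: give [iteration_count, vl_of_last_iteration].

VLMAX = (128 × 2) / 16 = 16 lanes
N=74: ⌈74/16⌉ = 5 iters; last vl = 74 − 4×16 = 10

[iterations, last_vl] = [5, 10]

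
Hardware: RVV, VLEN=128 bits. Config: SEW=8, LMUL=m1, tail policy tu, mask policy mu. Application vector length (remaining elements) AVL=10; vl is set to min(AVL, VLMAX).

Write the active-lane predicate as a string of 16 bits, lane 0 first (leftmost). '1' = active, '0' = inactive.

lanes per group: 128·1/8 = 16
vl ← min(10, 16) = 10
bits (lane 0 leftmost): 1111111111000000

predicate = 1111111111000000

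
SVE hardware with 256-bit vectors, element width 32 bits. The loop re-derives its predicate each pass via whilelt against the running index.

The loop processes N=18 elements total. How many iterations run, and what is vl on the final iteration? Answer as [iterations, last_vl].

lane count: 256 div 32 = 8
N=18: ⌈18/8⌉ = 3 iters; last vl = 18 − 2×8 = 2

[iterations, last_vl] = [3, 2]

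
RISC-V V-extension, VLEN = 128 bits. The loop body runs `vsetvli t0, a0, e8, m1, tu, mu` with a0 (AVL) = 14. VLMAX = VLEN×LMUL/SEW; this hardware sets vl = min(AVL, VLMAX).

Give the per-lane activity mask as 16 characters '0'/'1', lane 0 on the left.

predicate = 1111111111111100

VLMAX = VLEN×LMUL/SEW = 128×1/8 = 16
vl = min(AVL, VLMAX) = min(14, 16) = 14
bits (lane 0 leftmost): 1111111111111100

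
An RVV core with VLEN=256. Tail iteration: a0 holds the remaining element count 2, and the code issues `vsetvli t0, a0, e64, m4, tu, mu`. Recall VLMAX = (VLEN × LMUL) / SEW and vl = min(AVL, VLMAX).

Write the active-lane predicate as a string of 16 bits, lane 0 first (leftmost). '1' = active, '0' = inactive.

predicate = 1100000000000000

VLMAX = (256 × 4) / 64 = 16 lanes
vl ← min(2, 16) = 2
bits (lane 0 leftmost): 1100000000000000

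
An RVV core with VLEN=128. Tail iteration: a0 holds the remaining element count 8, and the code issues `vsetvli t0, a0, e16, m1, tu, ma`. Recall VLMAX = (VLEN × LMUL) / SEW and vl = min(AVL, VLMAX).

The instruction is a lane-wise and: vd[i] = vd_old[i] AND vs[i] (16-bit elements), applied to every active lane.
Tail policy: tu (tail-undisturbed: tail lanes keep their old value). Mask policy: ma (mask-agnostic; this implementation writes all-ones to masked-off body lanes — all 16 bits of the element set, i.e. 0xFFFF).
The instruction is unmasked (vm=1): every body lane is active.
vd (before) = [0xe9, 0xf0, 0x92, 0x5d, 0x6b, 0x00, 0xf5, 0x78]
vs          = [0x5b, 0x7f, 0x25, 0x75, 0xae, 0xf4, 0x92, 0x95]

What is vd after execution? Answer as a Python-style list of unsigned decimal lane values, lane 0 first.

vd = [73, 112, 0, 85, 42, 0, 144, 16]

VLMAX = (128 × 1) / 16 = 8 lanes
AVL=8 ≤ VLMAX=8, so vl = 8
  i=0: and(0xe9,0x5b) → 73
  i=1: and(0xf0,0x7f) → 112
  i=2: and(0x92,0x25) → 0
  i=3: and(0x5d,0x75) → 85
  i=4: and(0x6b,0xae) → 42
  i=5: and(0x00,0xf4) → 0
  i=6: and(0xf5,0x92) → 144
  i=7: and(0x78,0x95) → 16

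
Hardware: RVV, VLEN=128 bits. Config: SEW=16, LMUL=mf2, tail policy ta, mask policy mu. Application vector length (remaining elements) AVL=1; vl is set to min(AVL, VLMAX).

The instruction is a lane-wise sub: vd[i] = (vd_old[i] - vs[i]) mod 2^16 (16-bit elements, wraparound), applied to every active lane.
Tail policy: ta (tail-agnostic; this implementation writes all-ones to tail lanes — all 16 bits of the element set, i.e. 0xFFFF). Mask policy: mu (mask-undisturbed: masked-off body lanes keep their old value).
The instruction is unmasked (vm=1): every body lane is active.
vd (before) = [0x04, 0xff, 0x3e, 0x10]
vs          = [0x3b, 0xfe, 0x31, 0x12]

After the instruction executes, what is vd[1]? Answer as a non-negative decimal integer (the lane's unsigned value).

vd[1] = 65535

VLMAX = VLEN×LMUL/SEW = 128×1/2/16 = 4
vl = min(AVL, VLMAX) = min(1, 4) = 1
[0] sub(0x04,0x3b) = 0xffc9
[1] tail/ones = 0xffff
[2] tail/ones = 0xffff
[3] tail/ones = 0xffff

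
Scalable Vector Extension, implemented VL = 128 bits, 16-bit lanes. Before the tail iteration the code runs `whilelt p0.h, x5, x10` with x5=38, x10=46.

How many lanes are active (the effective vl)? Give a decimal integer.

vl = 8

lane count: 128 div 16 = 8
p0[j] = (38+j < 46); true for j=0..7 → 8 lanes set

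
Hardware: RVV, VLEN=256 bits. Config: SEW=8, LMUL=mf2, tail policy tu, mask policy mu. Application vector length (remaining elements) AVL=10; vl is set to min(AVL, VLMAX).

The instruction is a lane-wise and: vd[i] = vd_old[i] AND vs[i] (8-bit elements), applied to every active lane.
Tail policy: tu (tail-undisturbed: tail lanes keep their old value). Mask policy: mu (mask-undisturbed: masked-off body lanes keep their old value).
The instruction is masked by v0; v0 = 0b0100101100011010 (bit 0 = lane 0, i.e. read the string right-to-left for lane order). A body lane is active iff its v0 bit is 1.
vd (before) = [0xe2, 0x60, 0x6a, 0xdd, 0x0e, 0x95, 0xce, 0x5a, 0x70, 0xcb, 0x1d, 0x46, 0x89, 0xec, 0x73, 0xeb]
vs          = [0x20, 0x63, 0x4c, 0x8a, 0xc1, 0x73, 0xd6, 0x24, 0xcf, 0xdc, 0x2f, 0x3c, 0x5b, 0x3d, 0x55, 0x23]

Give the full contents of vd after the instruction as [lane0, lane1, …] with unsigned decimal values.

vd = [226, 96, 106, 136, 0, 149, 206, 90, 64, 200, 29, 70, 137, 236, 115, 235]

VLMAX = VLEN×LMUL/SEW = 256×1/2/8 = 16
vl ← min(10, 16) = 10
vd[0] mask-off/keep -> 0xe2
vd[1] and(0x60,0x63) -> 0x60
vd[2] mask-off/keep -> 0x6a
vd[3] and(0xdd,0x8a) -> 0x88
vd[4] and(0x0e,0xc1) -> 0x00
vd[5] mask-off/keep -> 0x95
vd[6] mask-off/keep -> 0xce
vd[7] mask-off/keep -> 0x5a
vd[8] and(0x70,0xcf) -> 0x40
vd[9] and(0xcb,0xdc) -> 0xc8
vd[10] tail/keep -> 0x1d
vd[11] tail/keep -> 0x46
vd[12] tail/keep -> 0x89
vd[13] tail/keep -> 0xec
vd[14] tail/keep -> 0x73
vd[15] tail/keep -> 0xeb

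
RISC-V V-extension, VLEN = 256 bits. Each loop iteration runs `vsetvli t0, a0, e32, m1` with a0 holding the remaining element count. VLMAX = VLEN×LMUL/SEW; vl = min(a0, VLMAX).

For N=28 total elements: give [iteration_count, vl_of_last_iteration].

VLMAX = (256 × 1) / 32 = 8 lanes
28 elements at 8/iter → 4 passes, remainder 4 on the last

[iterations, last_vl] = [4, 4]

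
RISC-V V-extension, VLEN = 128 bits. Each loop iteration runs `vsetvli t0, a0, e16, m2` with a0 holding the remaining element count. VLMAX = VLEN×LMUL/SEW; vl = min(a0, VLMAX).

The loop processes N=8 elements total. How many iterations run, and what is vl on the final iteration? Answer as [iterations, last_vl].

lanes per group: 128·2/16 = 16
iterations = ceil(8/16) = 1; final-pass vl = 8

[iterations, last_vl] = [1, 8]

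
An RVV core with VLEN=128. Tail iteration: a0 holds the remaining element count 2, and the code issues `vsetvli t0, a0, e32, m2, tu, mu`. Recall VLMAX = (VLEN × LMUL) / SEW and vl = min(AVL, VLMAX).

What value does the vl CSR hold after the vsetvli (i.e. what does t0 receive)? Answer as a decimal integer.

vl = 2

VLMAX = (128 × 2) / 32 = 8 lanes
AVL=2 ≤ VLMAX=8, so vl = 2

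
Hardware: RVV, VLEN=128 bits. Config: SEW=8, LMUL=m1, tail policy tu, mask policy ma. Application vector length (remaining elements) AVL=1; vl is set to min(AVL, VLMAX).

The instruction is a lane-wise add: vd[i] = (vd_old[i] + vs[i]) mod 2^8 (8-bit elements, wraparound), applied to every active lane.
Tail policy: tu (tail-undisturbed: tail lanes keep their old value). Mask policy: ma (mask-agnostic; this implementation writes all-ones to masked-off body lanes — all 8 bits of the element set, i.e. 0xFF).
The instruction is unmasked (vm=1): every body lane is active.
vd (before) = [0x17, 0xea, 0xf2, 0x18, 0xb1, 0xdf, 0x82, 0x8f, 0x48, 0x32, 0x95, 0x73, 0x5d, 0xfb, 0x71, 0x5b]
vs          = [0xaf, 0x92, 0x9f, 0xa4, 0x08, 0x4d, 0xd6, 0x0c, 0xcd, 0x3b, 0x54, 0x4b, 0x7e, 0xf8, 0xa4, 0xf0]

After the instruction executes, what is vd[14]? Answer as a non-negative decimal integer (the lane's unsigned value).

vd[14] = 113

lanes per group: 128·1/8 = 16
vl = min(AVL, VLMAX) = min(1, 16) = 1
[0] add(0x17,0xaf) = 0xc6
[1] tail/keep = 0xea
[2] tail/keep = 0xf2
[3] tail/keep = 0x18
[4] tail/keep = 0xb1
[5] tail/keep = 0xdf
[6] tail/keep = 0x82
[7] tail/keep = 0x8f
[8] tail/keep = 0x48
[9] tail/keep = 0x32
[10] tail/keep = 0x95
[11] tail/keep = 0x73
[12] tail/keep = 0x5d
[13] tail/keep = 0xfb
[14] tail/keep = 0x71
[15] tail/keep = 0x5b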